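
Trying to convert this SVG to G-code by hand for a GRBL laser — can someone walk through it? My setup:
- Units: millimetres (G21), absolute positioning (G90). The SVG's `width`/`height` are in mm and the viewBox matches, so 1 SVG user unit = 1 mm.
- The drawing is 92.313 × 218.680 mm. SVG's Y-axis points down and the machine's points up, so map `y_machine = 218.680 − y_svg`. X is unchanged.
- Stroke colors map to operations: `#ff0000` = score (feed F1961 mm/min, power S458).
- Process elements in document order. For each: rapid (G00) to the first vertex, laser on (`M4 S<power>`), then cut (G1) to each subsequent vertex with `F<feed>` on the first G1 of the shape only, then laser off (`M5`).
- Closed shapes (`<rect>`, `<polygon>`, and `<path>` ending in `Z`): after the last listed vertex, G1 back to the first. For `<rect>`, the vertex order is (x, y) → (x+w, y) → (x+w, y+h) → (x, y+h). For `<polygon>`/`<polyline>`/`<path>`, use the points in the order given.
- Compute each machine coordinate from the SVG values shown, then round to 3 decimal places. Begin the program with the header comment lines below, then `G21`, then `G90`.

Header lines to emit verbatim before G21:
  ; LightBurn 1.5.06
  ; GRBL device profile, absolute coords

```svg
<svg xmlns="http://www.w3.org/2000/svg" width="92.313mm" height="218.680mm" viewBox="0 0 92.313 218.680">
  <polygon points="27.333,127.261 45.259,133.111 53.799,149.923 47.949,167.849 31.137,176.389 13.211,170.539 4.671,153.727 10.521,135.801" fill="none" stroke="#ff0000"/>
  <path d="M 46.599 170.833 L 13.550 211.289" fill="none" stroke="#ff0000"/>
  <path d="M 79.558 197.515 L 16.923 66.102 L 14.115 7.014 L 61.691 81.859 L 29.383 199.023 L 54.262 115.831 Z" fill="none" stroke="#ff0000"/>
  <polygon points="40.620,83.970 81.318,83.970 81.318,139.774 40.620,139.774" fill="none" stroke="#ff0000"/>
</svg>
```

Since the viewBox matches the mm dimensions, user units are millimetres directly. The only transform is the Y-flip y_m = 218.680 − y_svg.

Shape 1 is a regular polygon drawn with `<polygon>`. Its stroke #ff0000 means score at S458, F1961. After flipping Y the toolpath is (27.333,91.419) → (45.259,85.569) → (53.799,68.757) → (47.949,50.831) → (31.137,42.291) → (13.211,48.141) → (4.671,64.953) → (10.521,82.879) → (27.333,91.419), returning to the start.

Shape 2 is a line segment drawn with `<path>`. Its stroke #ff0000 means score at S458, F1961. After flipping Y the toolpath is (46.599,47.847) → (13.550,7.391).

Shape 3 is a closed polygon drawn with `<path>`. Its stroke #ff0000 means score at S458, F1961. After flipping Y the toolpath is (79.558,21.165) → (16.923,152.578) → (14.115,211.666) → (61.691,136.821) → (29.383,19.657) → (54.262,102.849) → (79.558,21.165), returning to the start.

Shape 4 is a rectangle drawn with `<polygon>`. Its stroke #ff0000 means score at S458, F1961. After flipping Y the toolpath is (40.620,134.710) → (81.318,134.710) → (81.318,78.906) → (40.620,78.906) → (40.620,134.710), returning to the start.

; LightBurn 1.5.06
; GRBL device profile, absolute coords
G21
G90
G00 X27.333 Y91.419
M4 S458
G1 X45.259 Y85.569 F1961
G1 X53.799 Y68.757
G1 X47.949 Y50.831
G1 X31.137 Y42.291
G1 X13.211 Y48.141
G1 X4.671 Y64.953
G1 X10.521 Y82.879
G1 X27.333 Y91.419
M5
G00 X46.599 Y47.847
M4 S458
G1 X13.550 Y7.391 F1961
M5
G00 X79.558 Y21.165
M4 S458
G1 X16.923 Y152.578 F1961
G1 X14.115 Y211.666
G1 X61.691 Y136.821
G1 X29.383 Y19.657
G1 X54.262 Y102.849
G1 X79.558 Y21.165
M5
G00 X40.620 Y134.710
M4 S458
G1 X81.318 Y134.710 F1961
G1 X81.318 Y78.906
G1 X40.620 Y78.906
G1 X40.620 Y134.710
M5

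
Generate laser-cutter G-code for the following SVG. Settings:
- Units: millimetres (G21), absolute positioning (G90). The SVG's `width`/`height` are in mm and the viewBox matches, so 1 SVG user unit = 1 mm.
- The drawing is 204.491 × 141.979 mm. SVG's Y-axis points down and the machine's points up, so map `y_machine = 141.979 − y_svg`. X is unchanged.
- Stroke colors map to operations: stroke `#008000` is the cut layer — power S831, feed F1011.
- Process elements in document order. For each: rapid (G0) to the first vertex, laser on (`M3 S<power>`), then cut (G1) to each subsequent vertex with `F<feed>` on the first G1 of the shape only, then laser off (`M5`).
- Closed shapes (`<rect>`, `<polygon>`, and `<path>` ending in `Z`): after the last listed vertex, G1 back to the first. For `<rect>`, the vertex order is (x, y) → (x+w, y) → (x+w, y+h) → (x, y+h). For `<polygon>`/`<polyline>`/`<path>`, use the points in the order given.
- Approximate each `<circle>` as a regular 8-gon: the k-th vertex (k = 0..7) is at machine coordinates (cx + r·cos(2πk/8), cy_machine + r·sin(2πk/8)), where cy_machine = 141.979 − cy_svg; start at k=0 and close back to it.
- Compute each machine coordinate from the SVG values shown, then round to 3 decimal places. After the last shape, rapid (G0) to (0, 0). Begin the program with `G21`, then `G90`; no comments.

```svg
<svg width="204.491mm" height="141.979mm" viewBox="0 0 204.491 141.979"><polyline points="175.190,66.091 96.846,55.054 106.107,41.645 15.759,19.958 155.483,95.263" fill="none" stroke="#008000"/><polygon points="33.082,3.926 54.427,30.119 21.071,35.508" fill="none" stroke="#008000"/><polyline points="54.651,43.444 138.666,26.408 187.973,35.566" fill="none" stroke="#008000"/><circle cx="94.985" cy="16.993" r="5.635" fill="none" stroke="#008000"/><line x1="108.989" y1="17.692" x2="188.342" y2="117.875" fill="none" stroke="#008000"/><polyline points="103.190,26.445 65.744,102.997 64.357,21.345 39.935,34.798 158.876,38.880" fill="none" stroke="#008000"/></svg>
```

Since the viewBox matches the mm dimensions, user units are millimetres directly. The only transform is the Y-flip y_m = 141.979 − y_svg.

Shape 1 is a open polyline drawn with `<polyline>`. Its stroke #008000 means cut at S831, F1011. After flipping Y the toolpath is (175.190,75.888) → (96.846,86.925) → (106.107,100.334) → (15.759,122.021) → (155.483,46.716).

Shape 2 is a regular polygon drawn with `<polygon>`. Its stroke #008000 means cut at S831, F1011. After flipping Y the toolpath is (33.082,138.053) → (54.427,111.860) → (21.071,106.471) → (33.082,138.053), returning to the start.

Shape 3 is a open polyline drawn with `<polyline>`. Its stroke #008000 means cut at S831, F1011. After flipping Y the toolpath is (54.651,98.535) → (138.666,115.571) → (187.973,106.413).

Shape 4 is a circle drawn with `<circle>`. Its stroke #008000 means cut at S831, F1011. After flipping Y the toolpath is (100.620,124.986) → (98.970,128.971) → (94.985,130.621) → (91.000,128.971) → (89.350,124.986) → (91.000,121.001) → (94.985,119.351) → (98.970,121.001) → (100.620,124.986), returning to the start.

Shape 5 is a line segment drawn with `<line>`. Its stroke #008000 means cut at S831, F1011. After flipping Y the toolpath is (108.989,124.287) → (188.342,24.104).

Shape 6 is a open polyline drawn with `<polyline>`. Its stroke #008000 means cut at S831, F1011. After flipping Y the toolpath is (103.190,115.534) → (65.744,38.982) → (64.357,120.634) → (39.935,107.181) → (158.876,103.099).

G21
G90
G0 X175.190 Y75.888
M3 S831
G1 X96.846 Y86.925 F1011
G1 X106.107 Y100.334
G1 X15.759 Y122.021
G1 X155.483 Y46.716
M5
G0 X33.082 Y138.053
M3 S831
G1 X54.427 Y111.860 F1011
G1 X21.071 Y106.471
G1 X33.082 Y138.053
M5
G0 X54.651 Y98.535
M3 S831
G1 X138.666 Y115.571 F1011
G1 X187.973 Y106.413
M5
G0 X100.620 Y124.986
M3 S831
G1 X98.970 Y128.971 F1011
G1 X94.985 Y130.621
G1 X91.000 Y128.971
G1 X89.350 Y124.986
G1 X91.000 Y121.001
G1 X94.985 Y119.351
G1 X98.970 Y121.001
G1 X100.620 Y124.986
M5
G0 X108.989 Y124.287
M3 S831
G1 X188.342 Y24.104 F1011
M5
G0 X103.190 Y115.534
M3 S831
G1 X65.744 Y38.982 F1011
G1 X64.357 Y120.634
G1 X39.935 Y107.181
G1 X158.876 Y103.099
M5
G0 X0.000 Y0.000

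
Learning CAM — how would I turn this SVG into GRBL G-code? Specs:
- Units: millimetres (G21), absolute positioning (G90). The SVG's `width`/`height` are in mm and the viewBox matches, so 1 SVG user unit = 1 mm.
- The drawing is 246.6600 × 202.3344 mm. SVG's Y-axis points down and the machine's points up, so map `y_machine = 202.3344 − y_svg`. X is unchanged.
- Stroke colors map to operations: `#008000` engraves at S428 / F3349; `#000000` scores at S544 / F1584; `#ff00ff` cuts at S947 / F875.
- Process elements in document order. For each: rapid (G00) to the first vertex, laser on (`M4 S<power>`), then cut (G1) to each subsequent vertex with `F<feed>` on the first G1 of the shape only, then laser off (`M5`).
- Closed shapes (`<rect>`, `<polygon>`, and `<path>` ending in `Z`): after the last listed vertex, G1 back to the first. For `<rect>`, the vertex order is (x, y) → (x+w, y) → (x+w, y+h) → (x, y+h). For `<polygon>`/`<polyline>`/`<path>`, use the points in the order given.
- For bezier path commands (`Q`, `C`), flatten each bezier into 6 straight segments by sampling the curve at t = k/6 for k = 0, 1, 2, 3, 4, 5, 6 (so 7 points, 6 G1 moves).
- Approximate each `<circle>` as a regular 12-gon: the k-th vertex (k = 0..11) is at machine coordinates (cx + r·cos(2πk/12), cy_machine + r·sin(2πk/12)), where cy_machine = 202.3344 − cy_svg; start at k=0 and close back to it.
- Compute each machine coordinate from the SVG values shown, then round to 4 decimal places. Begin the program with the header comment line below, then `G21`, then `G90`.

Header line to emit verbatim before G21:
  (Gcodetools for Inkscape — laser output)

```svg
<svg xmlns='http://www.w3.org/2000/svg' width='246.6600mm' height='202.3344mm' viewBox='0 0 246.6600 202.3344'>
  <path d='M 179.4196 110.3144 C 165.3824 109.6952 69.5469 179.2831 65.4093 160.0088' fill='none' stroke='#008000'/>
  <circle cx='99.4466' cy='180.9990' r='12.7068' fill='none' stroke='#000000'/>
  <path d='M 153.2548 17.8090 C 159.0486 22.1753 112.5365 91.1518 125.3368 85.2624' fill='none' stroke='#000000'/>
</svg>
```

Since the viewBox matches the mm dimensions, user units are millimetres directly. The only transform is the Y-flip y_m = 202.3344 − y_svg.

Shape 1 is a cubic bezier drawn with `<path>`. Its stroke #008000 means engrave at S428, F3349. After flipping Y the toolpath is (179.4196,92.0200) → (166.3877,87.2154) → (144.5421,75.1283) → (118.7021,60.1771) → (93.6871,46.7806) → (74.3164,39.3572) → (65.4093,42.3256).

Shape 2 is a circle drawn with `<circle>`. Its stroke #000000 means score at S544, F1584. After flipping Y the toolpath is (112.1534,21.3354) → (110.4510,27.6888) → (105.8000,32.3398) → (99.4466,34.0422) → (93.0932,32.3398) → (88.4422,27.6888) → (86.7398,21.3354) → (88.4422,14.9820) → (93.0932,10.3310) → (99.4466,8.6286) → (105.8000,10.3310) → (110.4510,14.9820) → (112.1534,21.3354), returning to the start.

Shape 3 is a cubic bezier drawn with `<path>`. Its stroke #000000 means score at S544, F1584. After flipping Y the toolpath is (153.2548,184.5254) → (152.3096,177.6038) → (145.7473,163.7881) → (136.6684,146.9528) → (128.1733,130.9721) → (123.3626,119.7204) → (125.3368,117.0720).

(Gcodetools for Inkscape — laser output)
G21
G90
G00 X179.4196 Y92.0200
M4 S428
G1 X166.3877 Y87.2154 F3349
G1 X144.5421 Y75.1283
G1 X118.7021 Y60.1771
G1 X93.6871 Y46.7806
G1 X74.3164 Y39.3572
G1 X65.4093 Y42.3256
M5
G00 X112.1534 Y21.3354
M4 S544
G1 X110.4510 Y27.6888 F1584
G1 X105.8000 Y32.3398
G1 X99.4466 Y34.0422
G1 X93.0932 Y32.3398
G1 X88.4422 Y27.6888
G1 X86.7398 Y21.3354
G1 X88.4422 Y14.9820
G1 X93.0932 Y10.3310
G1 X99.4466 Y8.6286
G1 X105.8000 Y10.3310
G1 X110.4510 Y14.9820
G1 X112.1534 Y21.3354
M5
G00 X153.2548 Y184.5254
M4 S544
G1 X152.3096 Y177.6038 F1584
G1 X145.7473 Y163.7881
G1 X136.6684 Y146.9528
G1 X128.1733 Y130.9721
G1 X123.3626 Y119.7204
G1 X125.3368 Y117.0720
M5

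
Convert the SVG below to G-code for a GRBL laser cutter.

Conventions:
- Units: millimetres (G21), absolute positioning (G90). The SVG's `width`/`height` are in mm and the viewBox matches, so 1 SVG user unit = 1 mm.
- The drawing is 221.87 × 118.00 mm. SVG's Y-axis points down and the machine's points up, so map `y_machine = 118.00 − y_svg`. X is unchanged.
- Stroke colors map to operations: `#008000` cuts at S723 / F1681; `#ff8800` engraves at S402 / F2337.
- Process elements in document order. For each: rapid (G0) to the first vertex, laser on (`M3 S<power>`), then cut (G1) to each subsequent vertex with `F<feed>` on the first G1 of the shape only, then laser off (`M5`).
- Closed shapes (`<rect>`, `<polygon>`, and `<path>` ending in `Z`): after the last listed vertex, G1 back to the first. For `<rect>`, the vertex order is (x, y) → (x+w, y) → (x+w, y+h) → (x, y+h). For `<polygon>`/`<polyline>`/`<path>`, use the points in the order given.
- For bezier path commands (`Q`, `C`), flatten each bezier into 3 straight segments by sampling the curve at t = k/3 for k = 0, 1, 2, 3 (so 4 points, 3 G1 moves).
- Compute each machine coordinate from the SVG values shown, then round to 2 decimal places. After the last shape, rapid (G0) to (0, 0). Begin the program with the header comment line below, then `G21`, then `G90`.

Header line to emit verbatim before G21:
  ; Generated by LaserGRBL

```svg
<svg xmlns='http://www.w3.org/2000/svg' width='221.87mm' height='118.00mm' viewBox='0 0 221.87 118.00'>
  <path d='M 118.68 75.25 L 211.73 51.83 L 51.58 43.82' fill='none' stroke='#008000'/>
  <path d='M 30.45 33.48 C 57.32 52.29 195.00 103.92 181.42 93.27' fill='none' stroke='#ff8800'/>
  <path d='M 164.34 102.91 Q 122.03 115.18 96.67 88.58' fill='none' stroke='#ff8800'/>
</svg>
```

; Generated by LaserGRBL
G21
G90
G0 X118.68 Y42.75
M3 S723
G1 X211.73 Y66.17 F1681
G1 X51.58 Y74.18
M5
G0 X30.45 Y84.52
M3 S402
G1 X84.55 Y58.29 F2337
G1 X154.29 Y31.32
G1 X181.42 Y24.73
M5
G0 X164.34 Y15.09
M3 S402
G1 X138.02 Y11.23 F2337
G1 X115.46 Y16.01
G1 X96.67 Y29.42
M5
G0 X0.00 Y0.00

Since the viewBox matches the mm dimensions, user units are millimetres directly. The only transform is the Y-flip y_m = 118.00 − y_svg.

Shape 1 is a open polyline drawn with `<path>`. Its stroke #008000 means cut at S723, F1681. After flipping Y the toolpath is (118.68,42.75) → (211.73,66.17) → (51.58,74.18).

Shape 2 is a cubic bezier drawn with `<path>`. Its stroke #ff8800 means engrave at S402, F2337. After flipping Y the toolpath is (30.45,84.52) → (84.55,58.29) → (154.29,31.32) → (181.42,24.73).

Shape 3 is a quadratic bezier drawn with `<path>`. Its stroke #ff8800 means engrave at S402, F2337. After flipping Y the toolpath is (164.34,15.09) → (138.02,11.23) → (115.46,16.01) → (96.67,29.42).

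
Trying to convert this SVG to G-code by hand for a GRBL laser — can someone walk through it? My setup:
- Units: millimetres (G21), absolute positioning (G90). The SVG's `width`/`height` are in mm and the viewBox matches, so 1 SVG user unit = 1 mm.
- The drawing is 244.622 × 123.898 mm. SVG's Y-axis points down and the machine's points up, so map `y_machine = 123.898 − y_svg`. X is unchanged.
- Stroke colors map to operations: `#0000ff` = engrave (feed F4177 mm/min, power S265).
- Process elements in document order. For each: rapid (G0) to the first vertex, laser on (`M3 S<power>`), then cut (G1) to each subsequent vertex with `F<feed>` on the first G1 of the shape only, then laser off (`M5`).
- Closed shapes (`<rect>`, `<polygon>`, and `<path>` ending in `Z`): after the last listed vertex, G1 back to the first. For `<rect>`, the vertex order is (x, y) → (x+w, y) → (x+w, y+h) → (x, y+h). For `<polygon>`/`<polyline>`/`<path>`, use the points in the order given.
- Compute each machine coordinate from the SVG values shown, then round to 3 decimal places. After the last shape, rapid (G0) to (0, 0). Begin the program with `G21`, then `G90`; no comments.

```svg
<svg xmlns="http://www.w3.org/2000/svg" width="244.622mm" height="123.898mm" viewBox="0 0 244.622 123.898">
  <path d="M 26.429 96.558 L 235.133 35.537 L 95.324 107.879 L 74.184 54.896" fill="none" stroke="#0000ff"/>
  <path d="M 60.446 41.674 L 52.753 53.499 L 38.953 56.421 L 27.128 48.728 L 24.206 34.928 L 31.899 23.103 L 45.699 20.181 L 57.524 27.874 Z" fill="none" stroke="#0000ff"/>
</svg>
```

G21
G90
G0 X26.429 Y27.340
M3 S265
G1 X235.133 Y88.361 F4177
G1 X95.324 Y16.019
G1 X74.184 Y69.002
M5
G0 X60.446 Y82.224
M3 S265
G1 X52.753 Y70.399 F4177
G1 X38.953 Y67.477
G1 X27.128 Y75.170
G1 X24.206 Y88.970
G1 X31.899 Y100.795
G1 X45.699 Y103.717
G1 X57.524 Y96.024
G1 X60.446 Y82.224
M5
G0 X0.000 Y0.000

Since the viewBox matches the mm dimensions, user units are millimetres directly. The only transform is the Y-flip y_m = 123.898 − y_svg.

Shape 1 is a open polyline drawn with `<path>`. Its stroke #0000ff means engrave at S265, F4177. After flipping Y the toolpath is (26.429,27.340) → (235.133,88.361) → (95.324,16.019) → (74.184,69.002).

Shape 2 is a regular polygon drawn with `<path>`. Its stroke #0000ff means engrave at S265, F4177. After flipping Y the toolpath is (60.446,82.224) → (52.753,70.399) → (38.953,67.477) → (27.128,75.170) → (24.206,88.970) → (31.899,100.795) → (45.699,103.717) → (57.524,96.024) → (60.446,82.224), returning to the start.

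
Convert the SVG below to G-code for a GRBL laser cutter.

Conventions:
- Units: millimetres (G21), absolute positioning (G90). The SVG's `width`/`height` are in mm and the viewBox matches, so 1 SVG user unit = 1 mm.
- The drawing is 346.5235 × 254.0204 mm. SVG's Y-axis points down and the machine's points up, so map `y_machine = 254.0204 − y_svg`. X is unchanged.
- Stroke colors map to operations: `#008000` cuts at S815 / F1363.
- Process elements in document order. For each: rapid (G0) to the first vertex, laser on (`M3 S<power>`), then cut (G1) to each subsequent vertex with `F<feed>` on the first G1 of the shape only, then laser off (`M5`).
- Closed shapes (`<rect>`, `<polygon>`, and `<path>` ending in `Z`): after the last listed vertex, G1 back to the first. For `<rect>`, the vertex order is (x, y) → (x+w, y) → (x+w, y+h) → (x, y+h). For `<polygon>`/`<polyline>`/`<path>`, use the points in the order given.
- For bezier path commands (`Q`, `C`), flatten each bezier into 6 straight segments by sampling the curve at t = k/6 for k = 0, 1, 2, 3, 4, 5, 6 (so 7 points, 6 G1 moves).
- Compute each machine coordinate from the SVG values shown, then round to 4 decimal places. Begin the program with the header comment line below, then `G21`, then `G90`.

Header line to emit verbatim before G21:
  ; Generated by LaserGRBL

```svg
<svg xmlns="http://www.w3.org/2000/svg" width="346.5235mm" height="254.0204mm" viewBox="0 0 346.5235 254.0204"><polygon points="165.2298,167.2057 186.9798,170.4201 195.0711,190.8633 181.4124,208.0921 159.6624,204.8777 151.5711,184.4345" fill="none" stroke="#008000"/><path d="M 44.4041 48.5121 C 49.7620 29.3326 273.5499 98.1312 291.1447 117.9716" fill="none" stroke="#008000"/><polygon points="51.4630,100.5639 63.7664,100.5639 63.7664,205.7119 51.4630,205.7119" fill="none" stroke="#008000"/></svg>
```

; Generated by LaserGRBL
G21
G90
G0 X165.2298 Y86.8147
M3 S815
G1 X186.9798 Y83.6003 F1363
G1 X195.0711 Y63.1571
G1 X181.4124 Y45.9283
G1 X159.6624 Y49.1427
G1 X151.5711 Y69.5859
G1 X165.2298 Y86.8147
M5
G0 X44.4041 Y205.5083
M3 S815
G1 X63.3197 Y208.4005 F1363
G1 X106.8452 Y200.4335
G1 X163.1856 Y185.4110
G1 X220.5456 Y167.1369
G1 X267.1304 Y149.4149
G1 X291.1447 Y136.0488
M5
G0 X51.4630 Y153.4565
M3 S815
G1 X63.7664 Y153.4565 F1363
G1 X63.7664 Y48.3085
G1 X51.4630 Y48.3085
G1 X51.4630 Y153.4565
M5

viewBox `0 0 346.5235 254.0204` with mm width/height → 1 unit = 1 mm. Flip: y_m = 254.0204 − y_svg.

**Shape 1** — `<polygon>` regular polygon, stroke `#008000` → cut (S815, F1363). Machine vertices: (165.2298,86.8147) → (186.9798,83.6003) → (195.0711,63.1571) → (181.4124,45.9283) → (159.6624,49.1427) → (151.5711,69.5859) → (165.2298,86.8147). Closed: final G1 returns to the first vertex.

**Shape 2** — `<path>` cubic bezier, stroke `#008000` → cut (S815, F1363). Control points (SVG): P0=(44.4041,48.5121), P1=(49.7620,29.3326), P2=(273.5499,98.1312), P3=(291.1447,117.9716); sampled at t=k/6. Machine vertices: (44.4041,205.5083) → (63.3197,208.4005) → (106.8452,200.4335) → (163.1856,185.4110) → (220.5456,167.1369) → (267.1304,149.4149) → (291.1447,136.0488). Open path.

**Shape 3** — `<polygon>` rectangle, stroke `#008000` → cut (S815, F1363). Machine vertices: (51.4630,153.4565) → (63.7664,153.4565) → (63.7664,48.3085) → (51.4630,48.3085) → (51.4630,153.4565). Closed: final G1 returns to the first vertex.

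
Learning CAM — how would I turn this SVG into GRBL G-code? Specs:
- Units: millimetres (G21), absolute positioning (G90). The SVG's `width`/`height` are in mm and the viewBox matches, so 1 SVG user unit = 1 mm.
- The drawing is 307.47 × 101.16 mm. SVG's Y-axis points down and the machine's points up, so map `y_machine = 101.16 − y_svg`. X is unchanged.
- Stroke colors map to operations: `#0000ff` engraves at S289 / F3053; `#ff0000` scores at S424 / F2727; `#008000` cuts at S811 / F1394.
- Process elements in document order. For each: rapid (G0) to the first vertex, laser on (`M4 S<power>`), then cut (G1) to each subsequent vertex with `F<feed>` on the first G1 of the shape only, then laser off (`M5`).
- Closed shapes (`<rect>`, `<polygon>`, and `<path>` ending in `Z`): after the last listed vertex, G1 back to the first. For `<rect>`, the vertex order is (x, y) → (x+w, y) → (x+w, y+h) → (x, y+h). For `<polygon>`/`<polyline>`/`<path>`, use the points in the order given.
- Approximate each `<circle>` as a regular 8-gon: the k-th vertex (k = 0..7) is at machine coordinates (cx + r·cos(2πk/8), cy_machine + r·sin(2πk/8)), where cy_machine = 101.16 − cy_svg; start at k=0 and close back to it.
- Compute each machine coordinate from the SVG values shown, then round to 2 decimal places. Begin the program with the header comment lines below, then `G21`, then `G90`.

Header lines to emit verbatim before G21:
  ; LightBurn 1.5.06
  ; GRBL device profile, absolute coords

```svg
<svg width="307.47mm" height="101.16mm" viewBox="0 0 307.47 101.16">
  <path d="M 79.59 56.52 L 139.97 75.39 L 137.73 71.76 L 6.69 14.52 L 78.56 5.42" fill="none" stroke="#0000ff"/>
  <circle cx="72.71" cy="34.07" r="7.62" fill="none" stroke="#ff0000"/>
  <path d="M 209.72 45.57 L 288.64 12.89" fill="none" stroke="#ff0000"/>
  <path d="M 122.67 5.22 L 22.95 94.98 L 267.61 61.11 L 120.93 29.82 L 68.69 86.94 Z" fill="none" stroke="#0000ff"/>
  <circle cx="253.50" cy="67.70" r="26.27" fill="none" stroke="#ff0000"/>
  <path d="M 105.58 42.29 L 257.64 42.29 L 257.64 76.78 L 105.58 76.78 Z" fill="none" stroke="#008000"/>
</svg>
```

viewBox `0 0 307.47 101.16` with mm width/height → 1 unit = 1 mm. Flip: y_m = 101.16 − y_svg.

**Shape 1** — `<path>` open polyline, stroke `#0000ff` → engrave (S289, F3053). Machine vertices: (79.59,44.64) → (139.97,25.77) → (137.73,29.40) → (6.69,86.64) → (78.56,95.74). Open path.

**Shape 2** — `<circle>` circle, stroke `#ff0000` → score (S424, F2727). Machine vertices: (80.33,67.09) → (78.10,72.48) → (72.71,74.71) → (67.32,72.48) → (65.09,67.09) → (67.32,61.70) → (72.71,59.47) → (78.10,61.70) → (80.33,67.09). Closed: final G1 returns to the first vertex.

**Shape 3** — `<path>` line segment, stroke `#ff0000` → score (S424, F2727). Machine vertices: (209.72,55.59) → (288.64,88.27). Open path.

**Shape 4** — `<path>` closed polygon, stroke `#0000ff` → engrave (S289, F3053). Machine vertices: (122.67,95.94) → (22.95,6.18) → (267.61,40.05) → (120.93,71.34) → (68.69,14.22) → (122.67,95.94). Closed: final G1 returns to the first vertex.

**Shape 5** — `<circle>` circle, stroke `#ff0000` → score (S424, F2727). Machine vertices: (279.77,33.46) → (272.08,52.04) → (253.50,59.73) → (234.92,52.04) → (227.23,33.46) → (234.92,14.88) → (253.50,7.19) → (272.08,14.88) → (279.77,33.46). Closed: final G1 returns to the first vertex.

**Shape 6** — `<path>` rectangle, stroke `#008000` → cut (S811, F1394). Machine vertices: (105.58,58.87) → (257.64,58.87) → (257.64,24.38) → (105.58,24.38) → (105.58,58.87). Closed: final G1 returns to the first vertex.

; LightBurn 1.5.06
; GRBL device profile, absolute coords
G21
G90
G0 X79.59 Y44.64
M4 S289
G1 X139.97 Y25.77 F3053
G1 X137.73 Y29.40
G1 X6.69 Y86.64
G1 X78.56 Y95.74
M5
G0 X80.33 Y67.09
M4 S424
G1 X78.10 Y72.48 F2727
G1 X72.71 Y74.71
G1 X67.32 Y72.48
G1 X65.09 Y67.09
G1 X67.32 Y61.70
G1 X72.71 Y59.47
G1 X78.10 Y61.70
G1 X80.33 Y67.09
M5
G0 X209.72 Y55.59
M4 S424
G1 X288.64 Y88.27 F2727
M5
G0 X122.67 Y95.94
M4 S289
G1 X22.95 Y6.18 F3053
G1 X267.61 Y40.05
G1 X120.93 Y71.34
G1 X68.69 Y14.22
G1 X122.67 Y95.94
M5
G0 X279.77 Y33.46
M4 S424
G1 X272.08 Y52.04 F2727
G1 X253.50 Y59.73
G1 X234.92 Y52.04
G1 X227.23 Y33.46
G1 X234.92 Y14.88
G1 X253.50 Y7.19
G1 X272.08 Y14.88
G1 X279.77 Y33.46
M5
G0 X105.58 Y58.87
M4 S811
G1 X257.64 Y58.87 F1394
G1 X257.64 Y24.38
G1 X105.58 Y24.38
G1 X105.58 Y58.87
M5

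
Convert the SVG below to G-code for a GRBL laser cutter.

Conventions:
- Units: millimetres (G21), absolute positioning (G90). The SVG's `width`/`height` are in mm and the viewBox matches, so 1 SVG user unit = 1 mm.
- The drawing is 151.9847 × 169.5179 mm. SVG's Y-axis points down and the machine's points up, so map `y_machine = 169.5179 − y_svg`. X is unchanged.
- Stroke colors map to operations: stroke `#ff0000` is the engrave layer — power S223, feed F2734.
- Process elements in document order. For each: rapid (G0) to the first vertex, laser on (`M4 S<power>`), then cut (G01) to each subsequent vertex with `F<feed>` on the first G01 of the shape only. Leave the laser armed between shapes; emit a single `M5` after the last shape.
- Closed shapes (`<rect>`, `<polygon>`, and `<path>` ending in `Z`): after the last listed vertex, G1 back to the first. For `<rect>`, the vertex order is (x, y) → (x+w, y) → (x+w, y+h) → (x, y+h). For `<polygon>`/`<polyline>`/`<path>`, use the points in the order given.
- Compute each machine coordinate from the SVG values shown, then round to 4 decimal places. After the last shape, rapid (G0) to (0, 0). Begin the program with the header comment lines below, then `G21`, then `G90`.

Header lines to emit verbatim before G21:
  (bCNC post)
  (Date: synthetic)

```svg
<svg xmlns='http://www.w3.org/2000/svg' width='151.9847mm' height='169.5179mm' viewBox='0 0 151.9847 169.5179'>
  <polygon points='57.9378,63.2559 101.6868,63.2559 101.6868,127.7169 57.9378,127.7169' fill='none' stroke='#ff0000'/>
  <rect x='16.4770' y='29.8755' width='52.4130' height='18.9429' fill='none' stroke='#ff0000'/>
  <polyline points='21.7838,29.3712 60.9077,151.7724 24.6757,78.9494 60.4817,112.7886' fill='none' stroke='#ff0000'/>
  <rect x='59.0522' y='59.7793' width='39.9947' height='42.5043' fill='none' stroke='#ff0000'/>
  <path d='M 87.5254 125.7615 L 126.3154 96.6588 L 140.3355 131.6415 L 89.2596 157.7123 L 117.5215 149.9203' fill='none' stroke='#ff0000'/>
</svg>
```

(bCNC post)
(Date: synthetic)
G21
G90
G0 X57.9378 Y106.2620
M4 S223
G01 X101.6868 Y106.2620 F2734
G01 X101.6868 Y41.8010
G01 X57.9378 Y41.8010
G01 X57.9378 Y106.2620
G0 X16.4770 Y139.6424
M4 S223
G01 X68.8900 Y139.6424 F2734
G01 X68.8900 Y120.6995
G01 X16.4770 Y120.6995
G01 X16.4770 Y139.6424
G0 X21.7838 Y140.1467
M4 S223
G01 X60.9077 Y17.7455 F2734
G01 X24.6757 Y90.5685
G01 X60.4817 Y56.7293
G0 X59.0522 Y109.7386
M4 S223
G01 X99.0469 Y109.7386 F2734
G01 X99.0469 Y67.2343
G01 X59.0522 Y67.2343
G01 X59.0522 Y109.7386
G0 X87.5254 Y43.7564
M4 S223
G01 X126.3154 Y72.8591 F2734
G01 X140.3355 Y37.8764
G01 X89.2596 Y11.8056
G01 X117.5215 Y19.5976
M5
G0 X0.0000 Y0.0000

viewBox `0 0 151.9847 169.5179` with mm width/height → 1 unit = 1 mm. Flip: y_m = 169.5179 − y_svg.

**Shape 1** — `<polygon>` rectangle, stroke `#ff0000` → engrave (S223, F2734). Machine vertices: (57.9378,106.2620) → (101.6868,106.2620) → (101.6868,41.8010) → (57.9378,41.8010) → (57.9378,106.2620). Closed: final G1 returns to the first vertex.

**Shape 2** — `<rect>` rectangle, stroke `#ff0000` → engrave (S223, F2734). Machine vertices: (16.4770,139.6424) → (68.8900,139.6424) → (68.8900,120.6995) → (16.4770,120.6995) → (16.4770,139.6424). Closed: final G1 returns to the first vertex.

**Shape 3** — `<polyline>` open polyline, stroke `#ff0000` → engrave (S223, F2734). Machine vertices: (21.7838,140.1467) → (60.9077,17.7455) → (24.6757,90.5685) → (60.4817,56.7293). Open path.

**Shape 4** — `<rect>` rectangle, stroke `#ff0000` → engrave (S223, F2734). Machine vertices: (59.0522,109.7386) → (99.0469,109.7386) → (99.0469,67.2343) → (59.0522,67.2343) → (59.0522,109.7386). Closed: final G1 returns to the first vertex.

**Shape 5** — `<path>` open polyline, stroke `#ff0000` → engrave (S223, F2734). Machine vertices: (87.5254,43.7564) → (126.3154,72.8591) → (140.3355,37.8764) → (89.2596,11.8056) → (117.5215,19.5976). Open path.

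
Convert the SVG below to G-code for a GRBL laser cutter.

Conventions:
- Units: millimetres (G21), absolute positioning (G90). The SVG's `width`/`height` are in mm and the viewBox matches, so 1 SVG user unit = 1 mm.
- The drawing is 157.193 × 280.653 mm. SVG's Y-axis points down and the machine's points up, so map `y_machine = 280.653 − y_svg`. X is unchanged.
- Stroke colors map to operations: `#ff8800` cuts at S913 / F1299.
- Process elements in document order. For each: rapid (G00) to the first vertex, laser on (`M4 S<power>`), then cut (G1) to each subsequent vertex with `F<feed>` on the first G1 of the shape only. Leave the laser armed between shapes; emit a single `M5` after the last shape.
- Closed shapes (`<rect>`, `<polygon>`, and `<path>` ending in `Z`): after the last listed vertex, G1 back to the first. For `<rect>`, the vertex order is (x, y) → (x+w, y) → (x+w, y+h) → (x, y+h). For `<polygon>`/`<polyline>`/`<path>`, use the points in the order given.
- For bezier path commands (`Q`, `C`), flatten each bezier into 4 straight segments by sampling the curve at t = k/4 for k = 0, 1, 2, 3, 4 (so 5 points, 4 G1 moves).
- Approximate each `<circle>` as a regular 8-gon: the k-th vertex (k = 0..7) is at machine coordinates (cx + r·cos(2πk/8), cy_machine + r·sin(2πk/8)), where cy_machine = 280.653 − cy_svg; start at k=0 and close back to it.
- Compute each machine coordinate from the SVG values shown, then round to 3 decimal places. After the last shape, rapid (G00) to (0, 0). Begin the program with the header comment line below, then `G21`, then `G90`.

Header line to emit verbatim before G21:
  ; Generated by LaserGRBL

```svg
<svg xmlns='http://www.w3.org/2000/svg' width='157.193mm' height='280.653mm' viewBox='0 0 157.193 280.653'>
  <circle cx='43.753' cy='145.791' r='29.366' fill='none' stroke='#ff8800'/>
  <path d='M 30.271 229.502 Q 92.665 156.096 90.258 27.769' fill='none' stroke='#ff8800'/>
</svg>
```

1 u = 1 mm; y_m = 280.653 − y.

[1] `<circle>` circle, #ff8800→cut S913 F1299: (73.119,134.862) → (64.518,155.627) → (43.753,164.228) → (22.988,155.627) → (14.387,134.862) → (22.988,114.097) → (43.753,105.496) → (64.518,114.097) → (73.119,134.862) (closed)

[2] `<path>` quadratic bezier, #ff8800→cut S913 F1299: (30.271,51.151) → (57.418,91.287) → (76.465,138.287) → (87.411,192.153) → (90.258,252.884)

; Generated by LaserGRBL
G21
G90
G00 X73.119 Y134.862
M4 S913
G1 X64.518 Y155.627 F1299
G1 X43.753 Y164.228
G1 X22.988 Y155.627
G1 X14.387 Y134.862
G1 X22.988 Y114.097
G1 X43.753 Y105.496
G1 X64.518 Y114.097
G1 X73.119 Y134.862
G00 X30.271 Y51.151
M4 S913
G1 X57.418 Y91.287 F1299
G1 X76.465 Y138.287
G1 X87.411 Y192.153
G1 X90.258 Y252.884
M5
G00 X0.000 Y0.000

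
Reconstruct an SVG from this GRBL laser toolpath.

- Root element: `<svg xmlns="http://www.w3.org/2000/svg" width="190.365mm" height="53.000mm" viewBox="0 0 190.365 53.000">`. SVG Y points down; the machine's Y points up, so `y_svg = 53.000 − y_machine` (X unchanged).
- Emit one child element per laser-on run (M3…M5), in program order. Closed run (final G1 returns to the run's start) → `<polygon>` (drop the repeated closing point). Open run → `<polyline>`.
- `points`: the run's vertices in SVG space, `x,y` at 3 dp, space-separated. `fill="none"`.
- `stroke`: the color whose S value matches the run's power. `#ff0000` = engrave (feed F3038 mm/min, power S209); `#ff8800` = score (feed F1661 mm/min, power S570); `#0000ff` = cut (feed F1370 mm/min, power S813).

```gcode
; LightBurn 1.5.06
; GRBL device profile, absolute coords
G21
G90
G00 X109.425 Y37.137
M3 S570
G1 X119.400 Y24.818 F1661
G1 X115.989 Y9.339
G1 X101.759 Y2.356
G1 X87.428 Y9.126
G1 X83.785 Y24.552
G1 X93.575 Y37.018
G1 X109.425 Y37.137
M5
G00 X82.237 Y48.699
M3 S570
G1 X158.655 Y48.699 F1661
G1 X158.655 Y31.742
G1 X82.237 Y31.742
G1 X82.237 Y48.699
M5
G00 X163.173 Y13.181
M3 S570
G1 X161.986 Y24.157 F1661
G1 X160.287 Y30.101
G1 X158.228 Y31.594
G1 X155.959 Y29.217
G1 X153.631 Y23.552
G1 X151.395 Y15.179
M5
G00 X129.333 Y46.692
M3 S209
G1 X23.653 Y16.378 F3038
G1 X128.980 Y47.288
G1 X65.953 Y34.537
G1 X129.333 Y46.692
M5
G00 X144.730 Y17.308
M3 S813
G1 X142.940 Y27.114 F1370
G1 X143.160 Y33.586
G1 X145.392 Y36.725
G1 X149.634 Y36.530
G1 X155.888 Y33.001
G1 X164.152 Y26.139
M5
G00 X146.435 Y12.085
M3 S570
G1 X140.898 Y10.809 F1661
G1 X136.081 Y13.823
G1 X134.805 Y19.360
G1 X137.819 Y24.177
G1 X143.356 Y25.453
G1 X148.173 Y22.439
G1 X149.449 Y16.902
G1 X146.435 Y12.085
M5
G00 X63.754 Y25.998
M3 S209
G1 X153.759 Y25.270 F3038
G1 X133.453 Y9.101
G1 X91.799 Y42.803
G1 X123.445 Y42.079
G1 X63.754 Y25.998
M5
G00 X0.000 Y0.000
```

Machine Y-up, SVG Y-down with viewBox height 53.000, so y_svg = 53.000 − y_machine; X carries over.

Run 1: power S570 maps to stroke `#ff8800` (score). The run returns to its start, so emit a `<polygon>` with points (Y-flipped): 109.425,15.863 119.400,28.182 115.989,43.661 101.759,50.644 87.428,43.874 83.785,28.448 93.575,15.982.

Run 2: the run's S570 means `#ff8800` (score). The run returns to its start, so emit a `<polygon>` with points (Y-flipped): 82.237,4.301 158.655,4.301 158.655,21.258 82.237,21.258.

Run 3: the run's S570 means `#ff8800` (score). The run is open, so emit a `<polyline>` with points (Y-flipped): 163.173,39.819 161.986,28.843 160.287,22.899 158.228,21.406 155.959,23.783 153.631,29.448 151.395,37.821.

Run 4: power S209 maps to stroke `#ff0000` (engrave). The run returns to its start, so emit a `<polygon>` with points (Y-flipped): 129.333,6.308 23.653,36.622 128.980,5.712 65.953,18.463.

Run 5: the run's S813 means `#0000ff` (cut). The run is open, so emit a `<polyline>` with points (Y-flipped): 144.730,35.692 142.940,25.886 143.160,19.414 145.392,16.275 149.634,16.470 155.888,19.999 164.152,26.861.

Run 6: S570 ⇒ score layer `#ff8800`. The run returns to its start, so emit a `<polygon>` with points (Y-flipped): 146.435,40.915 140.898,42.191 136.081,39.177 134.805,33.640 137.819,28.823 143.356,27.547 148.173,30.561 149.449,36.098.

Run 7: the run's S209 means `#ff0000` (engrave). The run returns to its start, so emit a `<polygon>` with points (Y-flipped): 63.754,27.002 153.759,27.730 133.453,43.899 91.799,10.197 123.445,10.921.

<svg xmlns="http://www.w3.org/2000/svg" width="190.365mm" height="53.000mm" viewBox="0 0 190.365 53.000">
  <polygon points="109.425,15.863 119.400,28.182 115.989,43.661 101.759,50.644 87.428,43.874 83.785,28.448 93.575,15.982" fill="none" stroke="#ff8800"/>
  <polygon points="82.237,4.301 158.655,4.301 158.655,21.258 82.237,21.258" fill="none" stroke="#ff8800"/>
  <polyline points="163.173,39.819 161.986,28.843 160.287,22.899 158.228,21.406 155.959,23.783 153.631,29.448 151.395,37.821" fill="none" stroke="#ff8800"/>
  <polygon points="129.333,6.308 23.653,36.622 128.980,5.712 65.953,18.463" fill="none" stroke="#ff0000"/>
  <polyline points="144.730,35.692 142.940,25.886 143.160,19.414 145.392,16.275 149.634,16.470 155.888,19.999 164.152,26.861" fill="none" stroke="#0000ff"/>
  <polygon points="146.435,40.915 140.898,42.191 136.081,39.177 134.805,33.640 137.819,28.823 143.356,27.547 148.173,30.561 149.449,36.098" fill="none" stroke="#ff8800"/>
  <polygon points="63.754,27.002 153.759,27.730 133.453,43.899 91.799,10.197 123.445,10.921" fill="none" stroke="#ff0000"/>
</svg>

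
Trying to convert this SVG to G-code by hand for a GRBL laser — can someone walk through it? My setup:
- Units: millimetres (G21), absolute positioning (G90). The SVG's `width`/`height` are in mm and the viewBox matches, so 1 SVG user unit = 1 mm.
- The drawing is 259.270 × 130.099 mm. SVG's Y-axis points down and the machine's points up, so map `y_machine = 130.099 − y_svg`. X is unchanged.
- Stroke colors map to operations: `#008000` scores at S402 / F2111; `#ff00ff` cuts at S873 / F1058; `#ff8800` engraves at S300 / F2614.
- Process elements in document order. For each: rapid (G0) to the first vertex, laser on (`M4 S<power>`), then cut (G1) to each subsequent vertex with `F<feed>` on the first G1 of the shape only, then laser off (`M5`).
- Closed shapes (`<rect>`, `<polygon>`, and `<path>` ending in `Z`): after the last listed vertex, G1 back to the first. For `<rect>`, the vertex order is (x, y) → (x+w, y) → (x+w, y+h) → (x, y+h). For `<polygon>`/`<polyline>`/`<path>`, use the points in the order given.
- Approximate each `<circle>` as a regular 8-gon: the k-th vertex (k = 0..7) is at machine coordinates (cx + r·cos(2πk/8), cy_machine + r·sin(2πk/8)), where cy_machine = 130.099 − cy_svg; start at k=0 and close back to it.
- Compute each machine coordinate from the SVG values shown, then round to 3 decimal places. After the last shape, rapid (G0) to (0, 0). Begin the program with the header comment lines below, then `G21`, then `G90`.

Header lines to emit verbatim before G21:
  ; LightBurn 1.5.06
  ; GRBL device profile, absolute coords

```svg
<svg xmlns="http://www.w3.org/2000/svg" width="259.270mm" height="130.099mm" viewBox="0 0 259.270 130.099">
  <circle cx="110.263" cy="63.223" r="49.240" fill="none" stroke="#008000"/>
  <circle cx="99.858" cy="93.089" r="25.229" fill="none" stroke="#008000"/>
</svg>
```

; LightBurn 1.5.06
; GRBL device profile, absolute coords
G21
G90
G0 X159.503 Y66.876
M4 S402
G1 X145.081 Y101.694 F2111
G1 X110.263 Y116.116
G1 X75.445 Y101.694
G1 X61.023 Y66.876
G1 X75.445 Y32.058
G1 X110.263 Y17.636
G1 X145.081 Y32.058
G1 X159.503 Y66.876
M5
G0 X125.087 Y37.010
M4 S402
G1 X117.698 Y54.850 F2111
G1 X99.858 Y62.239
G1 X82.018 Y54.850
G1 X74.629 Y37.010
G1 X82.018 Y19.170
G1 X99.858 Y11.781
G1 X117.698 Y19.170
G1 X125.087 Y37.010
M5
G0 X0.000 Y0.000

viewBox `0 0 259.270 130.099` with mm width/height → 1 unit = 1 mm. Flip: y_m = 130.099 − y_svg.

**Shape 1** — `<circle>` circle, stroke `#008000` → score (S402, F2111). Machine vertices: (159.503,66.876) → (145.081,101.694) → (110.263,116.116) → (75.445,101.694) → (61.023,66.876) → (75.445,32.058) → (110.263,17.636) → (145.081,32.058) → (159.503,66.876). Closed: final G1 returns to the first vertex.

**Shape 2** — `<circle>` circle, stroke `#008000` → score (S402, F2111). Machine vertices: (125.087,37.010) → (117.698,54.850) → (99.858,62.239) → (82.018,54.850) → (74.629,37.010) → (82.018,19.170) → (99.858,11.781) → (117.698,19.170) → (125.087,37.010). Closed: final G1 returns to the first vertex.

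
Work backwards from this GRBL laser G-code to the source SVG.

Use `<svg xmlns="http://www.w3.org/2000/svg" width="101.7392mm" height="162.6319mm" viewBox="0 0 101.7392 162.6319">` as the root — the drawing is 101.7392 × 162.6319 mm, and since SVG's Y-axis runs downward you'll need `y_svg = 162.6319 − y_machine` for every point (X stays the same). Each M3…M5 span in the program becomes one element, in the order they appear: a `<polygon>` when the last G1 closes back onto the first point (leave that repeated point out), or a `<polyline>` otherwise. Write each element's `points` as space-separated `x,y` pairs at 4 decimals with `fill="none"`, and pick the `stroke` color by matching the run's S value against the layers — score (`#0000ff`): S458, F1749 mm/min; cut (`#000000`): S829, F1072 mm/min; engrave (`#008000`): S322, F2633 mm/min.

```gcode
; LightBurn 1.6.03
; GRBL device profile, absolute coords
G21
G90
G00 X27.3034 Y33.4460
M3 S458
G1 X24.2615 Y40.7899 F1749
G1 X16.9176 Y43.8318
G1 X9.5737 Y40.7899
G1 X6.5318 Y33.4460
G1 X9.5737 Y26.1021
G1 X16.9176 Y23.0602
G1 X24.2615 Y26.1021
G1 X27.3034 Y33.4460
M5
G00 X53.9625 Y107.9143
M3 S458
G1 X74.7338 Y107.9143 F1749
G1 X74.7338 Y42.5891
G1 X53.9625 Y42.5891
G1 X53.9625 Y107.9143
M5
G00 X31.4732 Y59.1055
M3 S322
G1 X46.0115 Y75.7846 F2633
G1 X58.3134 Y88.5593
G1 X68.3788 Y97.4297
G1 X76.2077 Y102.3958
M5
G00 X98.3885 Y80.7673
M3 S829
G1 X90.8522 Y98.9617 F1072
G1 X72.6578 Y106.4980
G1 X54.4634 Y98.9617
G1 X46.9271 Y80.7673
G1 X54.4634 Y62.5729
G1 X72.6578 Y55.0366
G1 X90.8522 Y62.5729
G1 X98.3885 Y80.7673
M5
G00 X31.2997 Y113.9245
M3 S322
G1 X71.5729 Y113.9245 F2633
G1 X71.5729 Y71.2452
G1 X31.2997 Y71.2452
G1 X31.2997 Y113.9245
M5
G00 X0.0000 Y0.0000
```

<svg xmlns="http://www.w3.org/2000/svg" width="101.7392mm" height="162.6319mm" viewBox="0 0 101.7392 162.6319">
  <polygon points="27.3034,129.1859 24.2615,121.8420 16.9176,118.8001 9.5737,121.8420 6.5318,129.1859 9.5737,136.5298 16.9176,139.5717 24.2615,136.5298" fill="none" stroke="#0000ff"/>
  <polygon points="53.9625,54.7176 74.7338,54.7176 74.7338,120.0428 53.9625,120.0428" fill="none" stroke="#0000ff"/>
  <polyline points="31.4732,103.5264 46.0115,86.8473 58.3134,74.0726 68.3788,65.2022 76.2077,60.2361" fill="none" stroke="#008000"/>
  <polygon points="98.3885,81.8646 90.8522,63.6702 72.6578,56.1339 54.4634,63.6702 46.9271,81.8646 54.4634,100.0590 72.6578,107.5953 90.8522,100.0590" fill="none" stroke="#000000"/>
  <polygon points="31.2997,48.7074 71.5729,48.7074 71.5729,91.3867 31.2997,91.3867" fill="none" stroke="#008000"/>
</svg>

Each laser-on run becomes one SVG element. Flip Y back into SVG space with y_svg = 162.6319 − y_machine.

Run 1: the run's S458 means `#0000ff` (score). The run returns to its start, so emit a `<polygon>` with points (Y-flipped): 27.3034,129.1859 24.2615,121.8420 16.9176,118.8001 9.5737,121.8420 6.5318,129.1859 9.5737,136.5298 16.9176,139.5717 24.2615,136.5298.

Run 2: the run's S458 means `#0000ff` (score). The run returns to its start, so emit a `<polygon>` with points (Y-flipped): 53.9625,54.7176 74.7338,54.7176 74.7338,120.0428 53.9625,120.0428.

Run 3: S322 ⇒ engrave layer `#008000`. The run is open, so emit a `<polyline>` with points (Y-flipped): 31.4732,103.5264 46.0115,86.8473 58.3134,74.0726 68.3788,65.2022 76.2077,60.2361.

Run 4: the run's S829 means `#000000` (cut). The run returns to its start, so emit a `<polygon>` with points (Y-flipped): 98.3885,81.8646 90.8522,63.6702 72.6578,56.1339 54.4634,63.6702 46.9271,81.8646 54.4634,100.0590 72.6578,107.5953 90.8522,100.0590.

Run 5: the run's S322 means `#008000` (engrave). The run returns to its start, so emit a `<polygon>` with points (Y-flipped): 31.2997,48.7074 71.5729,48.7074 71.5729,91.3867 31.2997,91.3867.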